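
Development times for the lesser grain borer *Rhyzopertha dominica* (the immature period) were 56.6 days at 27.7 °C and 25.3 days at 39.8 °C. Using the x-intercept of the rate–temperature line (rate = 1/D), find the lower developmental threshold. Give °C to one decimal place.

17.9 °C

Linear rate model ⇒ the product D·(T − T_b) is constant across temperatures.
56.6·(27.7 − T_b) = 25.3·(39.8 − T_b)
T_b = (56.6·27.7 − 25.3·39.8) / (56.6 − 25.3) = 560.88 / 31.3 = 17.919 °C ≈ 17.9 °C.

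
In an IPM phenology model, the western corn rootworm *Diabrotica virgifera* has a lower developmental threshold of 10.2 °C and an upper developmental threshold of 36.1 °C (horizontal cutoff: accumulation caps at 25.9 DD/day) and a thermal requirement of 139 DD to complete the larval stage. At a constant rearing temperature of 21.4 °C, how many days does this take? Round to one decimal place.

12.4 days

Daily accumulation = 21.4 − 10.2 = 11.2 DD/day.
Duration = 139 / 11.2 = 12.411 ≈ 12.4 days.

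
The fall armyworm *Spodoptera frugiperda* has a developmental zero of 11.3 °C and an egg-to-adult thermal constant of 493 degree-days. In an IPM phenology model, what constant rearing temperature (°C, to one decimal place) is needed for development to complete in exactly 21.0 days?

34.8 °C

Required daily accumulation = 493 / 21.0 = 23.476 DD/day.
T = T_base + 23.476 = 11.3 + 23.476 = 34.776 ≈ 34.8 °C.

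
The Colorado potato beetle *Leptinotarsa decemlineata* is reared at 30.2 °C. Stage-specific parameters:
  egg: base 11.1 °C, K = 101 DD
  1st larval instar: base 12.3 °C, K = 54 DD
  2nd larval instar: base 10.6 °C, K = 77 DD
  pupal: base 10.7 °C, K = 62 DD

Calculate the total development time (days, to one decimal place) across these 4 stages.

15.4 days

egg: 101 / (30.2 − 11.1) = 101 / 19.1 = 5.288 d.
1st larval instar: 54 / (30.2 − 12.3) = 54 / 17.9 = 3.017 d.
2nd larval instar: 77 / (30.2 − 10.6) = 77 / 19.6 = 3.929 d.
pupal: 62 / (30.2 − 10.7) = 62 / 19.5 = 3.179 d.
Sum = 15.413 ≈ 15.4 days.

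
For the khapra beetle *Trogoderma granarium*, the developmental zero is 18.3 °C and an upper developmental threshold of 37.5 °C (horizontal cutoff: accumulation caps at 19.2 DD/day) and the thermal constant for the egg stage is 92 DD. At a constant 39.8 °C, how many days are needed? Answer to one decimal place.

4.8 days

Temperature 39.8 °C exceeds the upper threshold, so daily accumulation caps at 37.5 − 18.3 = 19.2 DD/day.
Duration = 92 / 19.2 = 4.792 ≈ 4.8 days.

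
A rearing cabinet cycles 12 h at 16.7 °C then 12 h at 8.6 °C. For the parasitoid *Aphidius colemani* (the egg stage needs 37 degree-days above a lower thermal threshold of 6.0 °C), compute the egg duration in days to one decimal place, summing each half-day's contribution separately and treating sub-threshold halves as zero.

Day half: max(0, 16.7 − 6.0) × 0.5 = 10.7 × 0.5 = 5.35 DD.
Night half: max(0, 8.6 − 6.0) × 0.5 = 2.6 × 0.5 = 1.30 DD.
Per 24 h: 6.65 DD/day.
Duration = 37 / 6.65 = 5.564 ≈ 5.6 days.

5.6 days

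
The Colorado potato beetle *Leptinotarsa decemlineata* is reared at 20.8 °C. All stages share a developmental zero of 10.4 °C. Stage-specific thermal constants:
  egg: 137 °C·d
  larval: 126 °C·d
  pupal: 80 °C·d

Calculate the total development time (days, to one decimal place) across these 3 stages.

Daily accumulation at 20.8 °C = 20.8 − 10.4 = 10.4 DD/day.
Total K = 137 + 126 + 80 = 343 DD.
Total duration = 343 / 10.4 = 32.981 ≈ 33.0 days.

33.0 days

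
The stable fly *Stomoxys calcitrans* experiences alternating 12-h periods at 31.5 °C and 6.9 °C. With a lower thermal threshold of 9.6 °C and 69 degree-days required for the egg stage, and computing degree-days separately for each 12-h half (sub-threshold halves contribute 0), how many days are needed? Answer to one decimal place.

Day half: max(0, 31.5 − 9.6) × 0.5 = 21.9 × 0.5 = 10.95 DD.
Night half: max(0, 6.9 − 9.6) × 0.5 = 0.0 × 0.5 = 0.00 DD.
Per 24 h: 10.95 DD/day.
Duration = 69 / 10.95 = 6.301 ≈ 6.3 days.

6.3 days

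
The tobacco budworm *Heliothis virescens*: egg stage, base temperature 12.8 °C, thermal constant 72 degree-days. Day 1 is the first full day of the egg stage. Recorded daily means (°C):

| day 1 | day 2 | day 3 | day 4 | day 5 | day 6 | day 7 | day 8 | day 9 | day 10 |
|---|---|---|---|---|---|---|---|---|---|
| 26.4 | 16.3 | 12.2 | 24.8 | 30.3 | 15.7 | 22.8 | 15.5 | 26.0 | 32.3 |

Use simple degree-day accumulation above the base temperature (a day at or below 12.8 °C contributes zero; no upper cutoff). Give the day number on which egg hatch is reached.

day 9

Daily DD above 12.8 °C: 13.6, 3.5, 0.0, 12.0, 17.5, 2.9, 10.0, 2.7, 13.2, 19.5.
Cumulative: 13.6, 17.1, 17.1, 29.1, 46.6, 49.5, 59.5, 62.2, 75.4, 94.9.
The total first reaches 72 DD on day 9.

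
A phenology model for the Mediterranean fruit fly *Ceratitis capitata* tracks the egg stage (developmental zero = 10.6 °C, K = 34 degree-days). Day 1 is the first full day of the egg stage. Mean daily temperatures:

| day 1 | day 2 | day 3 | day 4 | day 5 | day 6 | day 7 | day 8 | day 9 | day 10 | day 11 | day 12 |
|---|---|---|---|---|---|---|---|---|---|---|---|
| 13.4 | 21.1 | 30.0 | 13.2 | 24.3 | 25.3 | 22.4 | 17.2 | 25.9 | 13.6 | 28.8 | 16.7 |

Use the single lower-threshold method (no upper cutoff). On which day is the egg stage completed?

day 4

Daily DD above 10.6 °C: 2.8, 10.5, 19.4, 2.6, 13.7, 14.7, 11.8, 6.6, 15.3, 3.0, 18.2, 6.1.
Cumulative: 2.8, 13.3, 32.7, 35.3, 49.0, 63.7, 75.5, 82.1, 97.4, 100.4, 118.6, 124.7.
The total first reaches 34 DD on day 4.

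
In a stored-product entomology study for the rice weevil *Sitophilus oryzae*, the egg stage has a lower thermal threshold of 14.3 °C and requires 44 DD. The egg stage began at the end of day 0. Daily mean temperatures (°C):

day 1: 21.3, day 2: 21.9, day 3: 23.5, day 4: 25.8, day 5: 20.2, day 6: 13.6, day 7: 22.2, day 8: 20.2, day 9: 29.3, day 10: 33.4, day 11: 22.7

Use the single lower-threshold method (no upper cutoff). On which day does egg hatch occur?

day 7

Daily DD above 14.3 °C: 7.0, 7.6, 9.2, 11.5, 5.9, 0.0, 7.9, 5.9, 15.0, 19.1, 8.4.
Cumulative: 7.0, 14.6, 23.8, 35.3, 41.2, 41.2, 49.1, 55.0, 70.0, 89.1, 97.5.
The total first reaches 44 DD on day 7.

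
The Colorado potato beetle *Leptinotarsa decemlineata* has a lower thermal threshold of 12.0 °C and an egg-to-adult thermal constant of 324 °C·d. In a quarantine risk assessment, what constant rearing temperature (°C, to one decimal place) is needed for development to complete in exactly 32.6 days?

21.9 °C

Required daily accumulation = 324 / 32.6 = 9.939 DD/day.
T = T_base + 9.939 = 12.0 + 9.939 = 21.939 ≈ 21.9 °C.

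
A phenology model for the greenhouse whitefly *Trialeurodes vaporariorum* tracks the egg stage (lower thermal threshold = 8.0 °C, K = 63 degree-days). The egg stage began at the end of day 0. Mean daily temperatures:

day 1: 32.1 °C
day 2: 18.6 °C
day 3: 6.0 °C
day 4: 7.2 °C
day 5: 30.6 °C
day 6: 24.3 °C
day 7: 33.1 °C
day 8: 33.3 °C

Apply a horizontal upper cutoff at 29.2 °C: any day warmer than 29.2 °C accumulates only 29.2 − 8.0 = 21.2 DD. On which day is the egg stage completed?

day 6

Daily DD above 8.0 °C (capped at 21.2): 21.2, 10.6, 0.0, 0.0, 21.2, 16.3, 21.2, 21.2.
Cumulative: 21.2, 31.8, 31.8, 31.8, 53.0, 69.3, 90.5, 111.7.
The total first reaches 63 DD on day 6.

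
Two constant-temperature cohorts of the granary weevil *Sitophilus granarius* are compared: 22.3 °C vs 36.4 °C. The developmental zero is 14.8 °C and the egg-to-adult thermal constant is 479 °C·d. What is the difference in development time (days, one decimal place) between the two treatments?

At 22.3 °C: 479 / (22.3 − 14.8) = 479 / 7.5 = 63.867 d.
At 36.4 °C: 479 / (36.4 − 14.8) = 479 / 21.6 = 22.176 d.
Difference = |63.867 − 22.176| = 41.691 ≈ 41.7 days.

41.7 days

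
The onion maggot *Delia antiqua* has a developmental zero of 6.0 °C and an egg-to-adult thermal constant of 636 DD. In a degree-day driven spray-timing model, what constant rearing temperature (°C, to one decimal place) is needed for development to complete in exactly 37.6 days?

22.9 °C

Required daily accumulation = 636 / 37.6 = 16.915 DD/day.
T = T_base + 16.915 = 6.0 + 16.915 = 22.915 ≈ 22.9 °C.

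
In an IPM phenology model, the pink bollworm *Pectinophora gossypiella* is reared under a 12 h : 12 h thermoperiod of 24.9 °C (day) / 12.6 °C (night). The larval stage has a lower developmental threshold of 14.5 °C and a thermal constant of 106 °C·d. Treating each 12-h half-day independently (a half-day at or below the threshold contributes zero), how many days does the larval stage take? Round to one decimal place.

20.4 days

Day half: max(0, 24.9 − 14.5) × 0.5 = 10.4 × 0.5 = 5.20 DD.
Night half: max(0, 12.6 − 14.5) × 0.5 = 0.0 × 0.5 = 0.00 DD.
Per 24 h: 5.20 DD/day.
Duration = 106 / 5.20 = 20.385 ≈ 20.4 days.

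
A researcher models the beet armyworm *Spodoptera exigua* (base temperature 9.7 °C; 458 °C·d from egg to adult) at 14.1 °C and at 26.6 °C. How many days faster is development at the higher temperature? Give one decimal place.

At 14.1 °C: 458 / (14.1 − 9.7) = 458 / 4.4 = 104.091 d.
At 26.6 °C: 458 / (26.6 − 9.7) = 458 / 16.9 = 27.101 d.
Difference = |104.091 − 27.101| = 76.990 ≈ 77.0 days.

77.0 days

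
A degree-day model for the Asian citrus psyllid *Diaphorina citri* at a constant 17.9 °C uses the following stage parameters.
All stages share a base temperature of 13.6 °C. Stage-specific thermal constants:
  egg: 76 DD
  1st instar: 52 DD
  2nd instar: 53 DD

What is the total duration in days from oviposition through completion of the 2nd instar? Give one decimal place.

42.1 days

Daily accumulation at 17.9 °C = 17.9 − 13.6 = 4.3 DD/day.
Total K = 76 + 52 + 53 = 181 DD.
Total duration = 181 / 4.3 = 42.093 ≈ 42.1 days.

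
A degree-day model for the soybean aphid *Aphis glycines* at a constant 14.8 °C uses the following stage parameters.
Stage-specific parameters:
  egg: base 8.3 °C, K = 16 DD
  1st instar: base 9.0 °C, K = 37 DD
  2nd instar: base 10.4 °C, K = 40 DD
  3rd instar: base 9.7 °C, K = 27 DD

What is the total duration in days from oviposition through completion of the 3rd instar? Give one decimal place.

23.2 days

egg: 16 / (14.8 − 8.3) = 16 / 6.5 = 2.462 d.
1st instar: 37 / (14.8 − 9.0) = 37 / 5.8 = 6.379 d.
2nd instar: 40 / (14.8 − 10.4) = 40 / 4.4 = 9.091 d.
3rd instar: 27 / (14.8 − 9.7) = 27 / 5.1 = 5.294 d.
Sum = 23.226 ≈ 23.2 days.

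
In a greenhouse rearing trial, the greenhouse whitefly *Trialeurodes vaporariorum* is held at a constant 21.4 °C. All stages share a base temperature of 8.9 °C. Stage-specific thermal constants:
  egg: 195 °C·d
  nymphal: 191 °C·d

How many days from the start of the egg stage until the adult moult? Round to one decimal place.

30.9 days

Daily accumulation at 21.4 °C = 21.4 − 8.9 = 12.5 DD/day.
Total K = 195 + 191 = 386 DD.
Total duration = 386 / 12.5 = 30.880 ≈ 30.9 days.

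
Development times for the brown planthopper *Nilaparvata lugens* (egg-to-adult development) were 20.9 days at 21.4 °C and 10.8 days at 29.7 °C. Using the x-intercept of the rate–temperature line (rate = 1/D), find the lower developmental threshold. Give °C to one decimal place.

12.5 °C

Linear rate model ⇒ the product D·(T − T_b) is constant across temperatures.
20.9·(21.4 − T_b) = 10.8·(29.7 − T_b)
T_b = (20.9·21.4 − 10.8·29.7) / (20.9 − 10.8) = 126.50 / 10.1 = 12.525 °C ≈ 12.5 °C.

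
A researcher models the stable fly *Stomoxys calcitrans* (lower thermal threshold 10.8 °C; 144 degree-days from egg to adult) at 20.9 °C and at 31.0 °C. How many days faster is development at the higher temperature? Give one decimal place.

At 20.9 °C: 144 / (20.9 − 10.8) = 144 / 10.1 = 14.257 d.
At 31.0 °C: 144 / (31.0 − 10.8) = 144 / 20.2 = 7.129 d.
Difference = |14.257 − 7.129| = 7.129 ≈ 7.1 days.

7.1 days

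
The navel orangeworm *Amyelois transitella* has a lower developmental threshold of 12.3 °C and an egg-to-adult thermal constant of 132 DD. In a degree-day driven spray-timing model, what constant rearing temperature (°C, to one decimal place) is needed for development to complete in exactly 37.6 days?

Required daily accumulation = 132 / 37.6 = 3.511 DD/day.
T = T_base + 3.511 = 12.3 + 3.511 = 15.811 ≈ 15.8 °C.

15.8 °C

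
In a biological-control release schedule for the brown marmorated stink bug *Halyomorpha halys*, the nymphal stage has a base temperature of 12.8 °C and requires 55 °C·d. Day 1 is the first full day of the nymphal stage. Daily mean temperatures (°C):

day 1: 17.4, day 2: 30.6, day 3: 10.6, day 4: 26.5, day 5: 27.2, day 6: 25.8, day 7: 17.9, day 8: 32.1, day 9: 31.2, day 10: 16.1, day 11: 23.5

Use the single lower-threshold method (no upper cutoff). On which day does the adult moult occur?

day 6

Daily DD above 12.8 °C: 4.6, 17.8, 0.0, 13.7, 14.4, 13.0, 5.1, 19.3, 18.4, 3.3, 10.7.
Cumulative: 4.6, 22.4, 22.4, 36.1, 50.5, 63.5, 68.6, 87.9, 106.3, 109.6, 120.3.
The total first reaches 55 DD on day 6.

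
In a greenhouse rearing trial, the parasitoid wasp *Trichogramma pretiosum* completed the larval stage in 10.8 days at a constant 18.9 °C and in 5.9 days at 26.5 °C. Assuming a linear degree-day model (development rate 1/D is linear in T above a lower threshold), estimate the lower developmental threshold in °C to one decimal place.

Equal thermal constants: D₁(T₁ − T_b) = D₂(T₂ − T_b).
10.8·(18.9 − T_b) = 5.9·(26.5 − T_b)
T_b = (10.8·18.9 − 5.9·26.5) / (10.8 − 5.9) = 47.77 / 4.9 = 9.749 °C ≈ 9.7 °C.

9.7 °C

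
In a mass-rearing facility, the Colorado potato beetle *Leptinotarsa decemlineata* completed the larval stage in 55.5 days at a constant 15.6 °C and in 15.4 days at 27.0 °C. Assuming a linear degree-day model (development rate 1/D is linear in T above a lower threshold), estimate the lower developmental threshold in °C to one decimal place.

Under the model K = D·(T − T_b), so D₁·(T₁ − T_b) = D₂·(T₂ − T_b).
55.5·(15.6 − T_b) = 15.4·(27.0 − T_b)
T_b = (55.5·15.6 − 15.4·27.0) / (55.5 − 15.4) = 450.00 / 40.1 = 11.222 °C ≈ 11.2 °C.

11.2 °C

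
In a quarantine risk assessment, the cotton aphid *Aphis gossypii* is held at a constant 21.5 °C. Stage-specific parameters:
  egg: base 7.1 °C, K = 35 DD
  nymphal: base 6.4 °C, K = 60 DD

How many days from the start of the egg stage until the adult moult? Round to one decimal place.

6.4 days

egg: 35 / (21.5 − 7.1) = 35 / 14.4 = 2.431 d.
nymphal: 60 / (21.5 − 6.4) = 60 / 15.1 = 3.974 d.
Sum = 6.404 ≈ 6.4 days.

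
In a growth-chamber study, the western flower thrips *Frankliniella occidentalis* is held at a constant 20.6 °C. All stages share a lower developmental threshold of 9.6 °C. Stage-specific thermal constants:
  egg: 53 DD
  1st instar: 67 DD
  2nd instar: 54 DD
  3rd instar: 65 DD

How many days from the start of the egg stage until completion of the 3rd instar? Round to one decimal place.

21.7 days

Daily accumulation at 20.6 °C = 20.6 − 9.6 = 11.0 DD/day.
Total K = 53 + 67 + 54 + 65 = 239 DD.
Total duration = 239 / 11.0 = 21.727 ≈ 21.7 days.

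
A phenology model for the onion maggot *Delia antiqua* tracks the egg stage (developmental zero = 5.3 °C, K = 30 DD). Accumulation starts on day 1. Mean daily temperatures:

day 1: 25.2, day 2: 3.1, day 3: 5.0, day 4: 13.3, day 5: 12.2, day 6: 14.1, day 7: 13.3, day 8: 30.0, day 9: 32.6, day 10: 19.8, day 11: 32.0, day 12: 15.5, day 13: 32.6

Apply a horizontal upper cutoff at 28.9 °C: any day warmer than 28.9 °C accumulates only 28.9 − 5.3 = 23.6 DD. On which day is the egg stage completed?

day 5

Daily DD above 5.3 °C (capped at 23.6): 19.9, 0.0, 0.0, 8.0, 6.9, 8.8, 8.0, 23.6, 23.6, 14.5, 23.6, 10.2, 23.6.
Cumulative: 19.9, 19.9, 19.9, 27.9, 34.8, 43.6, 51.6, 75.2, 98.8, 113.3, 136.9, 147.1, 170.7.
The total first reaches 30 DD on day 5.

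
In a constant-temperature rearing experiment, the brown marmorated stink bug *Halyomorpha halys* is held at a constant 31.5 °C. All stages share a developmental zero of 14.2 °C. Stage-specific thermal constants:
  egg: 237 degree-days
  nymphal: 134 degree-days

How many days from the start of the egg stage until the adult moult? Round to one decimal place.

Daily accumulation at 31.5 °C = 31.5 − 14.2 = 17.3 DD/day.
Total K = 237 + 134 = 371 DD.
Total duration = 371 / 17.3 = 21.445 ≈ 21.4 days.

21.4 days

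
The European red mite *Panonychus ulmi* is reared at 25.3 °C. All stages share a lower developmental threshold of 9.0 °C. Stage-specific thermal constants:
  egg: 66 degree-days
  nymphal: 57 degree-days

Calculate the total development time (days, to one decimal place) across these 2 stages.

Daily accumulation at 25.3 °C = 25.3 − 9.0 = 16.3 DD/day.
Total K = 66 + 57 = 123 DD.
Total duration = 123 / 16.3 = 7.546 ≈ 7.5 days.

7.5 days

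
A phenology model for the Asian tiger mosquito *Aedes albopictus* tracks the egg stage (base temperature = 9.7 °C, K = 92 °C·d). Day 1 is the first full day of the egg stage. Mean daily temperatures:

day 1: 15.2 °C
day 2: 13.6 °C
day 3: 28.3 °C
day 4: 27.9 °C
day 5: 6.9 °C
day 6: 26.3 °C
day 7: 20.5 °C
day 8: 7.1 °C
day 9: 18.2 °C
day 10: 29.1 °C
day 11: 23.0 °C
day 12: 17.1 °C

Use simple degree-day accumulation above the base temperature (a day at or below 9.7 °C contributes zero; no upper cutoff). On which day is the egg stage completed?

day 10

Daily DD above 9.7 °C: 5.5, 3.9, 18.6, 18.2, 0.0, 16.6, 10.8, 0.0, 8.5, 19.4, 13.3, 7.4.
Cumulative: 5.5, 9.4, 28.0, 46.2, 46.2, 62.8, 73.6, 73.6, 82.1, 101.5, 114.8, 122.2.
The total first reaches 92 DD on day 10.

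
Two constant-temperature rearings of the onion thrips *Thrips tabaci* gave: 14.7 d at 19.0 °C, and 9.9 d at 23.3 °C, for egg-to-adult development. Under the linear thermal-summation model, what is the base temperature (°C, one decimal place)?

10.1 °C

Equal thermal constants: D₁(T₁ − T_b) = D₂(T₂ − T_b).
14.7·(19.0 − T_b) = 9.9·(23.3 − T_b)
T_b = (14.7·19.0 − 9.9·23.3) / (14.7 − 9.9) = 48.63 / 4.8 = 10.131 °C ≈ 10.1 °C.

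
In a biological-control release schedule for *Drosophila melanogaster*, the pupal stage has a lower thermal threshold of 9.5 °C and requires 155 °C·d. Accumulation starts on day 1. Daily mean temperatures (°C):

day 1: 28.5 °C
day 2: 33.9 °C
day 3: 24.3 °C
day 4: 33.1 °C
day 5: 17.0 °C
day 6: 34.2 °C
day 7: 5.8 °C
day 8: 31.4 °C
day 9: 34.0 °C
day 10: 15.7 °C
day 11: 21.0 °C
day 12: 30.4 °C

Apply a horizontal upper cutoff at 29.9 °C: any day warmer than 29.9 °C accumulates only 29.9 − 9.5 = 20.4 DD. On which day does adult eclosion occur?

Daily DD above 9.5 °C (capped at 20.4): 19.0, 20.4, 14.8, 20.4, 7.5, 20.4, 0.0, 20.4, 20.4, 6.2, 11.5, 20.4.
Cumulative: 19.0, 39.4, 54.2, 74.6, 82.1, 102.5, 102.5, 122.9, 143.3, 149.5, 161.0, 181.4.
The total first reaches 155 DD on day 11.

day 11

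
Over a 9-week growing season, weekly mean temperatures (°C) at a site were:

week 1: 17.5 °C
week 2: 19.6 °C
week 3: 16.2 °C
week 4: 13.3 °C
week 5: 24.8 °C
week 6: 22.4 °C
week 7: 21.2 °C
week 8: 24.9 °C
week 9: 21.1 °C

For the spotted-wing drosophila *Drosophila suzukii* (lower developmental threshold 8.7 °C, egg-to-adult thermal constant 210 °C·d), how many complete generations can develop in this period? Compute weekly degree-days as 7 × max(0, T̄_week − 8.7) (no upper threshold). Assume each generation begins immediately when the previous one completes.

3 generations

Weekly DD (7 × max(0, T̄ − 8.7)): 61.6, 76.3, 52.5, 32.2, 112.7, 95.9, 87.5, 113.4, 86.8.
Season total = 718.9 DD.
Complete generations = ⌊718.9 / 210⌋ = 3.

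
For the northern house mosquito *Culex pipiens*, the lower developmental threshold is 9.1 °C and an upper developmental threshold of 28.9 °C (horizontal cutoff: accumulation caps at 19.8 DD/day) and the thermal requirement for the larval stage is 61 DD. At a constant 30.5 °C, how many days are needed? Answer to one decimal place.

Temperature 30.5 °C exceeds the upper threshold, so daily accumulation caps at 28.9 − 9.1 = 19.8 DD/day.
Duration = 61 / 19.8 = 3.081 ≈ 3.1 days.

3.1 days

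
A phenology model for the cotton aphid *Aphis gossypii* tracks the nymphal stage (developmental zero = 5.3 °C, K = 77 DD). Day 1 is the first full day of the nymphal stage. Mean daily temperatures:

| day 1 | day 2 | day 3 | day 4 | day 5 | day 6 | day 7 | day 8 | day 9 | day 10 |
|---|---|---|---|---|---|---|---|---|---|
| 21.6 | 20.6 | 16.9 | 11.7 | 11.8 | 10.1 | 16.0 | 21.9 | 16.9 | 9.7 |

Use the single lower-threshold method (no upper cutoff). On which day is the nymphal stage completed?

Daily DD above 5.3 °C: 16.3, 15.3, 11.6, 6.4, 6.5, 4.8, 10.7, 16.6, 11.6, 4.4.
Cumulative: 16.3, 31.6, 43.2, 49.6, 56.1, 60.9, 71.6, 88.2, 99.8, 104.2.
The total first reaches 77 DD on day 8.

day 8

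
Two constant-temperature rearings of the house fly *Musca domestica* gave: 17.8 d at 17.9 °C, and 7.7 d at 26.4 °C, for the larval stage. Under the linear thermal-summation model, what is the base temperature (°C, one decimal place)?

Equal thermal constants: D₁(T₁ − T_b) = D₂(T₂ − T_b).
17.8·(17.9 − T_b) = 7.7·(26.4 − T_b)
T_b = (17.8·17.9 − 7.7·26.4) / (17.8 − 7.7) = 115.34 / 10.1 = 11.420 °C ≈ 11.4 °C.

11.4 °C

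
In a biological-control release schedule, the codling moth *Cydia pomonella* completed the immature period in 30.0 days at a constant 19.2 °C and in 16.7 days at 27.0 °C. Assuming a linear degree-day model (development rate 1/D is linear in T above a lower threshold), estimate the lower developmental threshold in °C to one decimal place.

Under the model K = D·(T − T_b), so D₁·(T₁ − T_b) = D₂·(T₂ − T_b).
30.0·(19.2 − T_b) = 16.7·(27.0 − T_b)
T_b = (30.0·19.2 − 16.7·27.0) / (30.0 − 16.7) = 125.10 / 13.3 = 9.406 °C ≈ 9.4 °C.

9.4 °C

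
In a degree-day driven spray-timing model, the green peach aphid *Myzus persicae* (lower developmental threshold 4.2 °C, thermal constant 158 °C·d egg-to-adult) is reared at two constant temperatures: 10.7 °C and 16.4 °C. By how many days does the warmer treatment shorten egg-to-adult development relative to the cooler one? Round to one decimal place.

At 10.7 °C: 158 / (10.7 − 4.2) = 158 / 6.5 = 24.308 d.
At 16.4 °C: 158 / (16.4 − 4.2) = 158 / 12.2 = 12.951 d.
Difference = |24.308 − 12.951| = 11.357 ≈ 11.4 days.

11.4 days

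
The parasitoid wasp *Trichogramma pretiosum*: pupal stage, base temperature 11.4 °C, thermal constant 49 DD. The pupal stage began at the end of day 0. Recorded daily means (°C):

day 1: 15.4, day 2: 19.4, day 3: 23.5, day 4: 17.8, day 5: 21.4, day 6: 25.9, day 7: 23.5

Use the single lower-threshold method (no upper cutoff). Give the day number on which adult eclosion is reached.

Daily DD above 11.4 °C: 4.0, 8.0, 12.1, 6.4, 10.0, 14.5, 12.1.
Cumulative: 4.0, 12.0, 24.1, 30.5, 40.5, 55.0, 67.1.
The total first reaches 49 DD on day 6.

day 6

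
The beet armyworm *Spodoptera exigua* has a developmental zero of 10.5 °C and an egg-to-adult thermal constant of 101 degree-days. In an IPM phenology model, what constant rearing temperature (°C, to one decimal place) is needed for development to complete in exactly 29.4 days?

Required daily accumulation = 101 / 29.4 = 3.435 DD/day.
T = T_base + 3.435 = 10.5 + 3.435 = 13.935 ≈ 13.9 °C.

13.9 °C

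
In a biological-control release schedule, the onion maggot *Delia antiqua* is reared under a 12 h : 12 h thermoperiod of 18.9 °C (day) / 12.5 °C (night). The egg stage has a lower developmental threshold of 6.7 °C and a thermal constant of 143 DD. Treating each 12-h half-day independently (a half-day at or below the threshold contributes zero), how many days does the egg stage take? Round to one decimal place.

15.9 days

Day half: max(0, 18.9 − 6.7) × 0.5 = 12.2 × 0.5 = 6.10 DD.
Night half: max(0, 12.5 − 6.7) × 0.5 = 5.8 × 0.5 = 2.90 DD.
Per 24 h: 9.00 DD/day.
Duration = 143 / 9.00 = 15.889 ≈ 15.9 days.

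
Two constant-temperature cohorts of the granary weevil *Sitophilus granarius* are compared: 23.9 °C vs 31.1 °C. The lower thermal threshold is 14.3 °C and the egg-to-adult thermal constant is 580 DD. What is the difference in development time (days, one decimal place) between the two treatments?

At 23.9 °C: 580 / (23.9 − 14.3) = 580 / 9.6 = 60.417 d.
At 31.1 °C: 580 / (31.1 − 14.3) = 580 / 16.8 = 34.524 d.
Difference = |60.417 − 34.524| = 25.893 ≈ 25.9 days.

25.9 days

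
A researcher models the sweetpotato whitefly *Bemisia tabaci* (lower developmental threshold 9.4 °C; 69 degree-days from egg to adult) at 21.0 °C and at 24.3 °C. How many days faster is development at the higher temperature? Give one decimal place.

1.3 days

At 21.0 °C: 69 / (21.0 − 9.4) = 69 / 11.6 = 5.948 d.
At 24.3 °C: 69 / (24.3 − 9.4) = 69 / 14.9 = 4.631 d.
Difference = |5.948 − 4.631| = 1.317 ≈ 1.3 days.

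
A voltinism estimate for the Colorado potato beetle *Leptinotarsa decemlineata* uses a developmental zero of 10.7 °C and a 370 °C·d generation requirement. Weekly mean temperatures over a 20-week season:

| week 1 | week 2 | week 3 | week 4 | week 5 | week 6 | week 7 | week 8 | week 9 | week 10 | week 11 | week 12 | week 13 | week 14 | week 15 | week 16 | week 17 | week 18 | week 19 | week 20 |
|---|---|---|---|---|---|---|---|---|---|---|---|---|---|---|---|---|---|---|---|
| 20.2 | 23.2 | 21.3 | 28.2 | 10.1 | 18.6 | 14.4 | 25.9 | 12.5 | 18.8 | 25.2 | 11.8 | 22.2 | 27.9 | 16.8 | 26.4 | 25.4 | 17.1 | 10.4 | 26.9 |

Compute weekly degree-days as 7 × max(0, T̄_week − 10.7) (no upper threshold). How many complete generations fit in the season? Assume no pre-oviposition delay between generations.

3 generations

Weekly DD (7 × max(0, T̄ − 10.7)): 66.5, 87.5, 74.2, 122.5, 0.0, 55.3, 25.9, 106.4, 12.6, 56.7, 101.5, 7.7, 80.5, 120.4, 42.7, 109.9, 102.9, 44.8, 0.0, 113.4.
Season total = 1331.4 DD.
Complete generations = ⌊1331.4 / 370⌋ = 3.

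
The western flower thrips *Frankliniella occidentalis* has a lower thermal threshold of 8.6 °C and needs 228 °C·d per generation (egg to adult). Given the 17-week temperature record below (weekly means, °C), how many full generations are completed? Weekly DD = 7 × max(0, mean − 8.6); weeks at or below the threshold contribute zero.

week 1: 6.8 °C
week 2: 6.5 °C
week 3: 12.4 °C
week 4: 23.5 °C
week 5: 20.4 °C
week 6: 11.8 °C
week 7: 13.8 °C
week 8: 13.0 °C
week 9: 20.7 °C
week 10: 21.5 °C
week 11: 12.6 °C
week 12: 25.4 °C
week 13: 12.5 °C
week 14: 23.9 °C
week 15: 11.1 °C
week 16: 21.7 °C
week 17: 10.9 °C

Weekly DD (7 × max(0, T̄ − 8.6)): 0.0, 0.0, 26.6, 104.3, 82.6, 22.4, 36.4, 30.8, 84.7, 90.3, 28.0, 117.6, 27.3, 107.1, 17.5, 91.7, 16.1.
Season total = 883.4 DD.
Complete generations = ⌊883.4 / 228⌋ = 3.

3 generations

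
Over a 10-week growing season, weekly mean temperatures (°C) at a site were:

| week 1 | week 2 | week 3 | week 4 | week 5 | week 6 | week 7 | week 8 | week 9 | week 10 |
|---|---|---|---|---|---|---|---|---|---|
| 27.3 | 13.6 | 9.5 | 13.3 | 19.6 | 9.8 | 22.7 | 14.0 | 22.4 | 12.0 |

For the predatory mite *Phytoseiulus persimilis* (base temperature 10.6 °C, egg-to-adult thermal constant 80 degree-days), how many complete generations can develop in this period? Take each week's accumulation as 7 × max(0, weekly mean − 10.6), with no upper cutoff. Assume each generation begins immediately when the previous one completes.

5 generations

Weekly DD (7 × max(0, T̄ − 10.6)): 116.9, 21.0, 0.0, 18.9, 63.0, 0.0, 84.7, 23.8, 82.6, 9.8.
Season total = 420.7 DD.
Complete generations = ⌊420.7 / 80⌋ = 5.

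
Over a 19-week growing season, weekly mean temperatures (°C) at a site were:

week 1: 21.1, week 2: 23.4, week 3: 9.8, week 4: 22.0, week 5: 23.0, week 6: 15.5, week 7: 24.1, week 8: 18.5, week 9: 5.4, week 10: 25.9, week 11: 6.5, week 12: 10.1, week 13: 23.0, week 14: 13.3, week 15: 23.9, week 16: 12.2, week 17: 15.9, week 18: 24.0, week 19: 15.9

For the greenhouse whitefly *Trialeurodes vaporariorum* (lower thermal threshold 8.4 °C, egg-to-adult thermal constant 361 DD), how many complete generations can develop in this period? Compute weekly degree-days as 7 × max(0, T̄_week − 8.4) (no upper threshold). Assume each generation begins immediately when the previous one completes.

Weekly DD (7 × max(0, T̄ − 8.4)): 88.9, 105.0, 9.8, 95.2, 102.2, 49.7, 109.9, 70.7, 0.0, 122.5, 0.0, 11.9, 102.2, 34.3, 108.5, 26.6, 52.5, 109.2, 52.5.
Season total = 1251.6 DD.
Complete generations = ⌊1251.6 / 361⌋ = 3.

3 generations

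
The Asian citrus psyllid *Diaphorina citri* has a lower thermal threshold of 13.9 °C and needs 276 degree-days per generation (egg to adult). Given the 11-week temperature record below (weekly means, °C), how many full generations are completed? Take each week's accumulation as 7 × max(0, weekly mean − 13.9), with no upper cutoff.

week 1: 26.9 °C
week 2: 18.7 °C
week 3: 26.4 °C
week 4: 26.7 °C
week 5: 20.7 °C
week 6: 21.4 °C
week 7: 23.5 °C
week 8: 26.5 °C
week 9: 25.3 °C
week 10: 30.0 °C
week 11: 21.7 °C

2 generations

Weekly DD (7 × max(0, T̄ − 13.9)): 91.0, 33.6, 87.5, 89.6, 47.6, 52.5, 67.2, 88.2, 79.8, 112.7, 54.6.
Season total = 804.3 DD.
Complete generations = ⌊804.3 / 276⌋ = 2.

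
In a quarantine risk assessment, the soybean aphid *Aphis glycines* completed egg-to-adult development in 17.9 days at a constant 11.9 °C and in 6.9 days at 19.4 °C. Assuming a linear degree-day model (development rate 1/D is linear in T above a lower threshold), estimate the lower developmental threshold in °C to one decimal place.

7.2 °C

Equal thermal constants: D₁(T₁ − T_b) = D₂(T₂ − T_b).
17.9·(11.9 − T_b) = 6.9·(19.4 − T_b)
T_b = (17.9·11.9 − 6.9·19.4) / (17.9 − 6.9) = 79.15 / 11.0 = 7.195 °C ≈ 7.2 °C.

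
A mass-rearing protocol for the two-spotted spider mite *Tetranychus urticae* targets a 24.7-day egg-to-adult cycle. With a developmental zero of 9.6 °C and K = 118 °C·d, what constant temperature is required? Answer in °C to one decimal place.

14.4 °C

Required daily accumulation = 118 / 24.7 = 4.777 DD/day.
T = T_base + 4.777 = 9.6 + 4.777 = 14.377 ≈ 14.4 °C.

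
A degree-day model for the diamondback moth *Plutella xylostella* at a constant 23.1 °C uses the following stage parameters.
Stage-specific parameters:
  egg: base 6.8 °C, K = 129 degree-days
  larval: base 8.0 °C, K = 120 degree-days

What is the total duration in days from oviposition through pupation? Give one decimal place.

egg: 129 / (23.1 − 6.8) = 129 / 16.3 = 7.914 d.
larval: 120 / (23.1 − 8.0) = 120 / 15.1 = 7.947 d.
Sum = 15.861 ≈ 15.9 days.

15.9 days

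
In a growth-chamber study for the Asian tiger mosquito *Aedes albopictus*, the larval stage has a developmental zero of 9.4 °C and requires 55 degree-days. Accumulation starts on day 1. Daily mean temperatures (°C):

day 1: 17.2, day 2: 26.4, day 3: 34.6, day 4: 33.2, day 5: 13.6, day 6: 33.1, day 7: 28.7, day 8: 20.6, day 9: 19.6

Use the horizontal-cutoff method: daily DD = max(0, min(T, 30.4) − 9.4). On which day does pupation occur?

day 4

Daily DD above 9.4 °C (capped at 21.0): 7.8, 17.0, 21.0, 21.0, 4.2, 21.0, 19.3, 11.2, 10.2.
Cumulative: 7.8, 24.8, 45.8, 66.8, 71.0, 92.0, 111.3, 122.5, 132.7.
The total first reaches 55 DD on day 4.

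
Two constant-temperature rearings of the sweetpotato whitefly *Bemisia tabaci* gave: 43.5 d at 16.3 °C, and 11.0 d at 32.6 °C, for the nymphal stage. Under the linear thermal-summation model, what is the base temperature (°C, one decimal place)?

10.8 °C

Under the model K = D·(T − T_b), so D₁·(T₁ − T_b) = D₂·(T₂ − T_b).
43.5·(16.3 − T_b) = 11.0·(32.6 − T_b)
T_b = (43.5·16.3 − 11.0·32.6) / (43.5 − 11.0) = 350.45 / 32.5 = 10.783 °C ≈ 10.8 °C.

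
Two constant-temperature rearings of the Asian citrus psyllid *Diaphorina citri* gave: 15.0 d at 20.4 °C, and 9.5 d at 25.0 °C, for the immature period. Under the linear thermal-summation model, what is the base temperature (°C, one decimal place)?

Under the model K = D·(T − T_b), so D₁·(T₁ − T_b) = D₂·(T₂ − T_b).
15.0·(20.4 − T_b) = 9.5·(25.0 − T_b)
T_b = (15.0·20.4 − 9.5·25.0) / (15.0 − 9.5) = 68.50 / 5.5 = 12.455 °C ≈ 12.5 °C.

12.5 °C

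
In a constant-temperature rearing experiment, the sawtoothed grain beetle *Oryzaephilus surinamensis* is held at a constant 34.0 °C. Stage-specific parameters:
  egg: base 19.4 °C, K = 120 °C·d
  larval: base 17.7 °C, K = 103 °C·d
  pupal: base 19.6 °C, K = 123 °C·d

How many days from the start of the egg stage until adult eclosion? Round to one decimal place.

egg: 120 / (34.0 − 19.4) = 120 / 14.6 = 8.219 d.
larval: 103 / (34.0 − 17.7) = 103 / 16.3 = 6.319 d.
pupal: 123 / (34.0 − 19.6) = 123 / 14.4 = 8.542 d.
Sum = 23.080 ≈ 23.1 days.

23.1 days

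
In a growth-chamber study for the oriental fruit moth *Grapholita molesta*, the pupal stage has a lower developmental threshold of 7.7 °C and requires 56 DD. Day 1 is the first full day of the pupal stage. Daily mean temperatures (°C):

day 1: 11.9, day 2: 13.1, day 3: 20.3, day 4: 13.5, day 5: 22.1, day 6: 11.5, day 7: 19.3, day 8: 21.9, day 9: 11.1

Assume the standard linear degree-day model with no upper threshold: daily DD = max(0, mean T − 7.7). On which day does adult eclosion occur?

day 7

Daily DD above 7.7 °C: 4.2, 5.4, 12.6, 5.8, 14.4, 3.8, 11.6, 14.2, 3.4.
Cumulative: 4.2, 9.6, 22.2, 28.0, 42.4, 46.2, 57.8, 72.0, 75.4.
The total first reaches 56 DD on day 7.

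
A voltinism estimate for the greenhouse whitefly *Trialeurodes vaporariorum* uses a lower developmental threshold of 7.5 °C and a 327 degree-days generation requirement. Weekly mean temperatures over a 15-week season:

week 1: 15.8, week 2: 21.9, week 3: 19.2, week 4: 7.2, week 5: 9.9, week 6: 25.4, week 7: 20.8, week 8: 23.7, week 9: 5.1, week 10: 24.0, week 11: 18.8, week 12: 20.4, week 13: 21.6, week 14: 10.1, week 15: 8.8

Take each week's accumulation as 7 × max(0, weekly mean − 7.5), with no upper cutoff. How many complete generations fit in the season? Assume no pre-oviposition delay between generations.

3 generations

Weekly DD (7 × max(0, T̄ − 7.5)): 58.1, 100.8, 81.9, 0.0, 16.8, 125.3, 93.1, 113.4, 0.0, 115.5, 79.1, 90.3, 98.7, 18.2, 9.1.
Season total = 1000.3 DD.
Complete generations = ⌊1000.3 / 327⌋ = 3.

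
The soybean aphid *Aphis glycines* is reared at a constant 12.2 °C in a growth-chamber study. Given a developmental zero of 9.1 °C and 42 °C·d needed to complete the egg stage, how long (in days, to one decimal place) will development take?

Daily accumulation = 12.2 − 9.1 = 3.1 DD/day.
Duration = 42 / 3.1 = 13.548 ≈ 13.5 days.

13.5 days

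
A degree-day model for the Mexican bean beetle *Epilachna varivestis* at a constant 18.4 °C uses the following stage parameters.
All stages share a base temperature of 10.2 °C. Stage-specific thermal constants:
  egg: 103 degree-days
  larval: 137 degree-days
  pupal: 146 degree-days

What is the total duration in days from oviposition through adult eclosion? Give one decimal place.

Daily accumulation at 18.4 °C = 18.4 − 10.2 = 8.2 DD/day.
Total K = 103 + 137 + 146 = 386 DD.
Total duration = 386 / 8.2 = 47.073 ≈ 47.1 days.

47.1 days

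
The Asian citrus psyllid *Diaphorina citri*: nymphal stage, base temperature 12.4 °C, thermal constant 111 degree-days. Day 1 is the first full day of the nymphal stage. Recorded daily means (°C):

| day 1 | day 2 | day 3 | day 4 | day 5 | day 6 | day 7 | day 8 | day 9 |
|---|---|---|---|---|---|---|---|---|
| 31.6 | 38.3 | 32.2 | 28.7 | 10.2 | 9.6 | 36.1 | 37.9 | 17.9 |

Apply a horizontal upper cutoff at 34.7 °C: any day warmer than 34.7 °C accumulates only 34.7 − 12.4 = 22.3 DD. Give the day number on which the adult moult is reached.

day 8

Daily DD above 12.4 °C (capped at 22.3): 19.2, 22.3, 19.8, 16.3, 0.0, 0.0, 22.3, 22.3, 5.5.
Cumulative: 19.2, 41.5, 61.3, 77.6, 77.6, 77.6, 99.9, 122.2, 127.7.
The total first reaches 111 DD on day 8.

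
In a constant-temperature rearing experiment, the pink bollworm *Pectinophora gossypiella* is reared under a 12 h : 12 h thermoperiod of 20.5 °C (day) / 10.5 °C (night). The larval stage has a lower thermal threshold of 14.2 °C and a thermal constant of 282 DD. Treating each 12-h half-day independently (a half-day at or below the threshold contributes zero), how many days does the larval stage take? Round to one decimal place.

89.5 days

Day half: max(0, 20.5 − 14.2) × 0.5 = 6.3 × 0.5 = 3.15 DD.
Night half: max(0, 10.5 − 14.2) × 0.5 = 0.0 × 0.5 = 0.00 DD.
Per 24 h: 3.15 DD/day.
Duration = 282 / 3.15 = 89.524 ≈ 89.5 days.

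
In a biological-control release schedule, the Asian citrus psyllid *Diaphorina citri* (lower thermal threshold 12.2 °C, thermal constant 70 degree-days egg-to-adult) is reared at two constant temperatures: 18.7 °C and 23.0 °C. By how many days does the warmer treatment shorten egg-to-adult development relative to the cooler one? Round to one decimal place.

At 18.7 °C: 70 / (18.7 − 12.2) = 70 / 6.5 = 10.769 d.
At 23.0 °C: 70 / (23.0 − 12.2) = 70 / 10.8 = 6.481 d.
Difference = |10.769 − 6.481| = 4.288 ≈ 4.3 days.

4.3 days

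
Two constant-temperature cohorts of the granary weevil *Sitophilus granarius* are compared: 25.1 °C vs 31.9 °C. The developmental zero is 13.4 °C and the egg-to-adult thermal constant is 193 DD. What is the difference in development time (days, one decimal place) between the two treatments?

At 25.1 °C: 193 / (25.1 − 13.4) = 193 / 11.7 = 16.496 d.
At 31.9 °C: 193 / (31.9 − 13.4) = 193 / 18.5 = 10.432 d.
Difference = |16.496 − 10.432| = 6.063 ≈ 6.1 days.

6.1 days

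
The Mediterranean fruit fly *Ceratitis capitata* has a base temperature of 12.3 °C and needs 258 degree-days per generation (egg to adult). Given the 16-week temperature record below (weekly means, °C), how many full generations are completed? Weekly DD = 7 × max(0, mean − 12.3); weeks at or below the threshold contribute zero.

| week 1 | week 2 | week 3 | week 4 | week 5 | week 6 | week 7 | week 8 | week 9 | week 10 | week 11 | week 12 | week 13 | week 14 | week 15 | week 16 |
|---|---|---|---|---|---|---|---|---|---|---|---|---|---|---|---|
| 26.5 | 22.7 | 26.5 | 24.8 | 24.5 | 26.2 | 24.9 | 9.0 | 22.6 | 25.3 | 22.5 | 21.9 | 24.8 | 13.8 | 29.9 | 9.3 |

4 generations

Weekly DD (7 × max(0, T̄ − 12.3)): 99.4, 72.8, 99.4, 87.5, 85.4, 97.3, 88.2, 0.0, 72.1, 91.0, 71.4, 67.2, 87.5, 10.5, 123.2, 0.0.
Season total = 1152.9 DD.
Complete generations = ⌊1152.9 / 258⌋ = 4.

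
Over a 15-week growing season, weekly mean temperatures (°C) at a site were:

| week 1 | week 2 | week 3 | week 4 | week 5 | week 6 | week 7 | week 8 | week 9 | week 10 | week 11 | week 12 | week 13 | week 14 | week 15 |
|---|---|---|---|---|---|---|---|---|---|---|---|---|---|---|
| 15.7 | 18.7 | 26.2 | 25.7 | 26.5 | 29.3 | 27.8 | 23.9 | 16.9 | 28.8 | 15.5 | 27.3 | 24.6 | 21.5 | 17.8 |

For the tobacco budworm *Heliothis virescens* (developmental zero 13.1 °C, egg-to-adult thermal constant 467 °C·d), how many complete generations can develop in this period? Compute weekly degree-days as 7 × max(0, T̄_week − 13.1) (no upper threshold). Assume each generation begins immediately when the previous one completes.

2 generations

Weekly DD (7 × max(0, T̄ − 13.1)): 18.2, 39.2, 91.7, 88.2, 93.8, 113.4, 102.9, 75.6, 26.6, 109.9, 16.8, 99.4, 80.5, 58.8, 32.9.
Season total = 1047.9 DD.
Complete generations = ⌊1047.9 / 467⌋ = 2.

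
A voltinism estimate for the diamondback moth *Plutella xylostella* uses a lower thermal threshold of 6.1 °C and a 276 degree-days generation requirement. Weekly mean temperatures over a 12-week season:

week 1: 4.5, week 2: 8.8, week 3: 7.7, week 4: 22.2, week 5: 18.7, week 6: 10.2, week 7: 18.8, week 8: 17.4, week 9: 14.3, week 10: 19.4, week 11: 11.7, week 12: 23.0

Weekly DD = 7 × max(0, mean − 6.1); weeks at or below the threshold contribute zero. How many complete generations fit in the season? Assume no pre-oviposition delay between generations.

Weekly DD (7 × max(0, T̄ − 6.1)): 0.0, 18.9, 11.2, 112.7, 88.2, 28.7, 88.9, 79.1, 57.4, 93.1, 39.2, 118.3.
Season total = 735.7 DD.
Complete generations = ⌊735.7 / 276⌋ = 2.

2 generations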